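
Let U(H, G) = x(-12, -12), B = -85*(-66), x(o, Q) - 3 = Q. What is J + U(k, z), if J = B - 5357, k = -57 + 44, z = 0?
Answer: 244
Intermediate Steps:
x(o, Q) = 3 + Q
B = 5610
k = -13
U(H, G) = -9 (U(H, G) = 3 - 12 = -9)
J = 253 (J = 5610 - 5357 = 253)
J + U(k, z) = 253 - 9 = 244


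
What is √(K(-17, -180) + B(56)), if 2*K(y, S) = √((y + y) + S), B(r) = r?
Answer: √(224 + 2*I*√214)/2 ≈ 7.4992 + 0.48768*I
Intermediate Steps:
K(y, S) = √(S + 2*y)/2 (K(y, S) = √((y + y) + S)/2 = √(2*y + S)/2 = √(S + 2*y)/2)
√(K(-17, -180) + B(56)) = √(√(-180 + 2*(-17))/2 + 56) = √(√(-180 - 34)/2 + 56) = √(√(-214)/2 + 56) = √((I*√214)/2 + 56) = √(I*√214/2 + 56) = √(56 + I*√214/2)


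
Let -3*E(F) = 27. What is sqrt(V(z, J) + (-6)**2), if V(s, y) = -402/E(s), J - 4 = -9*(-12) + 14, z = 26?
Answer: 11*sqrt(6)/3 ≈ 8.9815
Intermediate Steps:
E(F) = -9 (E(F) = -1/3*27 = -9)
J = 126 (J = 4 + (-9*(-12) + 14) = 4 + (108 + 14) = 4 + 122 = 126)
V(s, y) = 134/3 (V(s, y) = -402/(-9) = -402*(-1/9) = 134/3)
sqrt(V(z, J) + (-6)**2) = sqrt(134/3 + (-6)**2) = sqrt(134/3 + 36) = sqrt(242/3) = 11*sqrt(6)/3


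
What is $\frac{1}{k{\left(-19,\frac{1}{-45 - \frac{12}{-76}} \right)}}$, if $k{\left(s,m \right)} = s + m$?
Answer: $- \frac{852}{16207} \approx -0.05257$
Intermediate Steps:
$k{\left(s,m \right)} = m + s$
$\frac{1}{k{\left(-19,\frac{1}{-45 - \frac{12}{-76}} \right)}} = \frac{1}{\frac{1}{-45 - \frac{12}{-76}} - 19} = \frac{1}{\frac{1}{-45 - - \frac{3}{19}} - 19} = \frac{1}{\frac{1}{-45 + \frac{3}{19}} - 19} = \frac{1}{\frac{1}{- \frac{852}{19}} - 19} = \frac{1}{- \frac{19}{852} - 19} = \frac{1}{- \frac{16207}{852}} = - \frac{852}{16207}$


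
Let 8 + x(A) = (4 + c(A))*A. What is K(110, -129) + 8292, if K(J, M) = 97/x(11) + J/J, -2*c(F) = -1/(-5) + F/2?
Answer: 773189/93 ≈ 8313.9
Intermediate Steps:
c(F) = -1/10 - F/4 (c(F) = -(-1/(-5) + F/2)/2 = -(-1*(-1/5) + F*(1/2))/2 = -(1/5 + F/2)/2 = -1/10 - F/4)
x(A) = -8 + A*(39/10 - A/4) (x(A) = -8 + (4 + (-1/10 - A/4))*A = -8 + (39/10 - A/4)*A = -8 + A*(39/10 - A/4))
K(J, M) = 2033/93 (K(J, M) = 97/(-8 - 1/4*11**2 + (39/10)*11) + J/J = 97/(-8 - 1/4*121 + 429/10) + 1 = 97/(-8 - 121/4 + 429/10) + 1 = 97/(93/20) + 1 = 97*(20/93) + 1 = 1940/93 + 1 = 2033/93)
K(110, -129) + 8292 = 2033/93 + 8292 = 773189/93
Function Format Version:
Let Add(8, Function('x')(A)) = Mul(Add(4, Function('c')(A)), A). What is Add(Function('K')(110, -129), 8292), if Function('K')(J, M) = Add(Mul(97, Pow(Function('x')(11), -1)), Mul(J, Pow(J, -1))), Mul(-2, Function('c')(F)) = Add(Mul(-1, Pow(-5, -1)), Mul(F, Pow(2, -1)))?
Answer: Rational(773189, 93) ≈ 8313.9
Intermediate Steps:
Function('c')(F) = Add(Rational(-1, 10), Mul(Rational(-1, 4), F)) (Function('c')(F) = Mul(Rational(-1, 2), Add(Mul(-1, Pow(-5, -1)), Mul(F, Pow(2, -1)))) = Mul(Rational(-1, 2), Add(Mul(-1, Rational(-1, 5)), Mul(F, Rational(1, 2)))) = Mul(Rational(-1, 2), Add(Rational(1, 5), Mul(Rational(1, 2), F))) = Add(Rational(-1, 10), Mul(Rational(-1, 4), F)))
Function('x')(A) = Add(-8, Mul(A, Add(Rational(39, 10), Mul(Rational(-1, 4), A)))) (Function('x')(A) = Add(-8, Mul(Add(4, Add(Rational(-1, 10), Mul(Rational(-1, 4), A))), A)) = Add(-8, Mul(Add(Rational(39, 10), Mul(Rational(-1, 4), A)), A)) = Add(-8, Mul(A, Add(Rational(39, 10), Mul(Rational(-1, 4), A)))))
Function('K')(J, M) = Rational(2033, 93) (Function('K')(J, M) = Add(Mul(97, Pow(Add(-8, Mul(Rational(-1, 4), Pow(11, 2)), Mul(Rational(39, 10), 11)), -1)), Mul(J, Pow(J, -1))) = Add(Mul(97, Pow(Add(-8, Mul(Rational(-1, 4), 121), Rational(429, 10)), -1)), 1) = Add(Mul(97, Pow(Add(-8, Rational(-121, 4), Rational(429, 10)), -1)), 1) = Add(Mul(97, Pow(Rational(93, 20), -1)), 1) = Add(Mul(97, Rational(20, 93)), 1) = Add(Rational(1940, 93), 1) = Rational(2033, 93))
Add(Function('K')(110, -129), 8292) = Add(Rational(2033, 93), 8292) = Rational(773189, 93)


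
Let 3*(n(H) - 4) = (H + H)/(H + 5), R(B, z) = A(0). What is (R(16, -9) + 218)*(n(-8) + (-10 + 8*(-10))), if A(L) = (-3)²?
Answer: -172066/9 ≈ -19118.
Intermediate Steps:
A(L) = 9
R(B, z) = 9
n(H) = 4 + 2*H/(3*(5 + H)) (n(H) = 4 + ((H + H)/(H + 5))/3 = 4 + ((2*H)/(5 + H))/3 = 4 + (2*H/(5 + H))/3 = 4 + 2*H/(3*(5 + H)))
(R(16, -9) + 218)*(n(-8) + (-10 + 8*(-10))) = (9 + 218)*(2*(30 + 7*(-8))/(3*(5 - 8)) + (-10 + 8*(-10))) = 227*((⅔)*(30 - 56)/(-3) + (-10 - 80)) = 227*((⅔)*(-⅓)*(-26) - 90) = 227*(52/9 - 90) = 227*(-758/9) = -172066/9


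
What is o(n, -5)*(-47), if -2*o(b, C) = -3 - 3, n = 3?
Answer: -141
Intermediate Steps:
o(b, C) = 3 (o(b, C) = -(-3 - 3)/2 = -1/2*(-6) = 3)
o(n, -5)*(-47) = 3*(-47) = -141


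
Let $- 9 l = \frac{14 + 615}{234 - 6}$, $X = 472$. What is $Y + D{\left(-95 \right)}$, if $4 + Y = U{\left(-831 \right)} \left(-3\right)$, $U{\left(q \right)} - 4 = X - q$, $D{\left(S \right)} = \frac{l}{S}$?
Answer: $- \frac{765138871}{194940} \approx -3925.0$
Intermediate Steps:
$l = - \frac{629}{2052}$ ($l = - \frac{\left(14 + 615\right) \frac{1}{234 - 6}}{9} = - \frac{629 \cdot \frac{1}{228}}{9} = \left(- \frac{1}{9}\right) \frac{629}{228} = - \frac{629}{2052} \approx -0.30653$)
$D{\left(S \right)} = - \frac{629}{2052 S}$
$U{\left(q \right)} = 476 - q$ ($U{\left(q \right)} = 4 - \left(-472 + q\right) = 476 - q$)
$Y = -3925$ ($Y = -4 + \left(476 - -831\right) \left(-3\right) = -4 + \left(476 + 831\right) \left(-3\right) = -4 + 1307 \left(-3\right) = -4 - 3921 = -3925$)
$Y + D{\left(-95 \right)} = -3925 - \frac{629}{2052 \left(-95\right)} = -3925 - - \frac{629}{194940} = -3925 + \frac{629}{194940} = - \frac{765138871}{194940}$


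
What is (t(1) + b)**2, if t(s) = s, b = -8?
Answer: 49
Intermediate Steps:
(t(1) + b)**2 = (1 - 8)**2 = (-7)**2 = 49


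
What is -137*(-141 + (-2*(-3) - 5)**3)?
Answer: 19180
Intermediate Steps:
-137*(-141 + (-2*(-3) - 5)**3) = -137*(-141 + (6 - 5)**3) = -137*(-141 + 1**3) = -137*(-141 + 1) = -137*(-140) = 19180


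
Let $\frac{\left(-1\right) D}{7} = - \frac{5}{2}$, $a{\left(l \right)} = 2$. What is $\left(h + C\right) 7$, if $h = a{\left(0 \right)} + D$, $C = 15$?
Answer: $\frac{483}{2} \approx 241.5$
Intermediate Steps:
$D = \frac{35}{2}$ ($D = - 7 \left(- \frac{5}{2}\right) = - 7 \left(\left(-5\right) \frac{1}{2}\right) = \left(-7\right) \left(- \frac{5}{2}\right) = \frac{35}{2} \approx 17.5$)
$h = \frac{39}{2}$ ($h = 2 + \frac{35}{2} = \frac{39}{2} \approx 19.5$)
$\left(h + C\right) 7 = \left(\frac{39}{2} + 15\right) 7 = \frac{69}{2} \cdot 7 = \frac{483}{2}$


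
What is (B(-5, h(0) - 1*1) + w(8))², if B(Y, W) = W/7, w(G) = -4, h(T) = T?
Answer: 841/49 ≈ 17.163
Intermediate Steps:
B(Y, W) = W/7 (B(Y, W) = W*(⅐) = W/7)
(B(-5, h(0) - 1*1) + w(8))² = ((0 - 1*1)/7 - 4)² = ((0 - 1)/7 - 4)² = ((⅐)*(-1) - 4)² = (-⅐ - 4)² = (-29/7)² = 841/49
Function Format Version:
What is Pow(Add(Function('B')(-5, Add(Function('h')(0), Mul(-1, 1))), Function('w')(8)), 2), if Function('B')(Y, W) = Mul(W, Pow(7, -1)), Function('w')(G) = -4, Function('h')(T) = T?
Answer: Rational(841, 49) ≈ 17.163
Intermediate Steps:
Function('B')(Y, W) = Mul(Rational(1, 7), W) (Function('B')(Y, W) = Mul(W, Rational(1, 7)) = Mul(Rational(1, 7), W))
Pow(Add(Function('B')(-5, Add(Function('h')(0), Mul(-1, 1))), Function('w')(8)), 2) = Pow(Add(Mul(Rational(1, 7), Add(0, Mul(-1, 1))), -4), 2) = Pow(Add(Mul(Rational(1, 7), Add(0, -1)), -4), 2) = Pow(Add(Mul(Rational(1, 7), -1), -4), 2) = Pow(Add(Rational(-1, 7), -4), 2) = Pow(Rational(-29, 7), 2) = Rational(841, 49)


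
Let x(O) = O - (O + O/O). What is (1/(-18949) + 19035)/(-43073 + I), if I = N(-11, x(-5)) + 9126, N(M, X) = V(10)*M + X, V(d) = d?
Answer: -180347107/322682521 ≈ -0.55890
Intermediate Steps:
x(O) = -1 (x(O) = O - (O + 1) = O - (1 + O) = O + (-1 - O) = -1)
N(M, X) = X + 10*M (N(M, X) = 10*M + X = X + 10*M)
I = 9015 (I = (-1 + 10*(-11)) + 9126 = (-1 - 110) + 9126 = -111 + 9126 = 9015)
(1/(-18949) + 19035)/(-43073 + I) = (1/(-18949) + 19035)/(-43073 + 9015) = (-1/18949 + 19035)/(-34058) = (360694214/18949)*(-1/34058) = -180347107/322682521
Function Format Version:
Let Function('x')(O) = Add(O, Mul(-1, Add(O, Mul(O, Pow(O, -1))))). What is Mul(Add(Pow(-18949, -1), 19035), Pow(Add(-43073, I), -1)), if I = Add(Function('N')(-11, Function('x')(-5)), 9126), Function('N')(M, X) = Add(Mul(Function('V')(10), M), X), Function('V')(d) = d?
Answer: Rational(-180347107, 322682521) ≈ -0.55890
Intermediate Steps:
Function('x')(O) = -1 (Function('x')(O) = Add(O, Mul(-1, Add(O, 1))) = Add(O, Mul(-1, Add(1, O))) = Add(O, Add(-1, Mul(-1, O))) = -1)
Function('N')(M, X) = Add(X, Mul(10, M)) (Function('N')(M, X) = Add(Mul(10, M), X) = Add(X, Mul(10, M)))
I = 9015 (I = Add(Add(-1, Mul(10, -11)), 9126) = Add(Add(-1, -110), 9126) = Add(-111, 9126) = 9015)
Mul(Add(Pow(-18949, -1), 19035), Pow(Add(-43073, I), -1)) = Mul(Add(Pow(-18949, -1), 19035), Pow(Add(-43073, 9015), -1)) = Mul(Add(Rational(-1, 18949), 19035), Pow(-34058, -1)) = Mul(Rational(360694214, 18949), Rational(-1, 34058)) = Rational(-180347107, 322682521)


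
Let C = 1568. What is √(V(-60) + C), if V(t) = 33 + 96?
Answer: √1697 ≈ 41.195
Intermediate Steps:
V(t) = 129
√(V(-60) + C) = √(129 + 1568) = √1697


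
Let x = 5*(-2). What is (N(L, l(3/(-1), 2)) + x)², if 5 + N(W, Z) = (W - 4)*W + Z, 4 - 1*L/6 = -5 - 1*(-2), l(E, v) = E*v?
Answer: 2480625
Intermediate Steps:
L = 42 (L = 24 - 6*(-5 - 1*(-2)) = 24 - 6*(-5 + 2) = 24 - 6*(-3) = 24 + 18 = 42)
N(W, Z) = -5 + Z + W*(-4 + W) (N(W, Z) = -5 + ((W - 4)*W + Z) = -5 + ((-4 + W)*W + Z) = -5 + (W*(-4 + W) + Z) = -5 + (Z + W*(-4 + W)) = -5 + Z + W*(-4 + W))
x = -10
(N(L, l(3/(-1), 2)) + x)² = ((-5 + (3/(-1))*2 + 42² - 4*42) - 10)² = ((-5 + (3*(-1))*2 + 1764 - 168) - 10)² = ((-5 - 3*2 + 1764 - 168) - 10)² = ((-5 - 6 + 1764 - 168) - 10)² = (1585 - 10)² = 1575² = 2480625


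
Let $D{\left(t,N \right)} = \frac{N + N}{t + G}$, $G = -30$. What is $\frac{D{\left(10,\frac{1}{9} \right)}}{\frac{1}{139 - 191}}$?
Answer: $\frac{26}{45} \approx 0.57778$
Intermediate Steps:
$D{\left(t,N \right)} = \frac{2 N}{-30 + t}$ ($D{\left(t,N \right)} = \frac{N + N}{t - 30} = \frac{2 N}{-30 + t}$)
$\frac{D{\left(10,\frac{1}{9} \right)}}{\frac{1}{139 - 191}} = \frac{2 \cdot \frac{1}{9} \frac{1}{-30 + 10}}{\frac{1}{139 - 191}} = \frac{2 \cdot \frac{1}{9} \frac{1}{-20}}{\frac{1}{-52}} = \frac{2 \cdot \frac{1}{9} \left(- \frac{1}{20}\right)}{- \frac{1}{52}} = \left(- \frac{1}{90}\right) \left(-52\right) = \frac{26}{45}$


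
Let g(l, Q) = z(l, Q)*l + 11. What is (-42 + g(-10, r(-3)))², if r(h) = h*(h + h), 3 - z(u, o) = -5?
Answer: 12321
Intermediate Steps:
z(u, o) = 8 (z(u, o) = 3 - 1*(-5) = 3 + 5 = 8)
r(h) = 2*h² (r(h) = h*(2*h) = 2*h²)
g(l, Q) = 11 + 8*l (g(l, Q) = 8*l + 11 = 11 + 8*l)
(-42 + g(-10, r(-3)))² = (-42 + (11 + 8*(-10)))² = (-42 + (11 - 80))² = (-42 - 69)² = (-111)² = 12321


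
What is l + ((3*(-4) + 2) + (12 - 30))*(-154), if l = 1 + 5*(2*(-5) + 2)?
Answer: 4273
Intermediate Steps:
l = -39 (l = 1 + 5*(-10 + 2) = 1 + 5*(-8) = 1 - 40 = -39)
l + ((3*(-4) + 2) + (12 - 30))*(-154) = -39 + ((3*(-4) + 2) + (12 - 30))*(-154) = -39 + ((-12 + 2) - 18)*(-154) = -39 + (-10 - 18)*(-154) = -39 - 28*(-154) = -39 + 4312 = 4273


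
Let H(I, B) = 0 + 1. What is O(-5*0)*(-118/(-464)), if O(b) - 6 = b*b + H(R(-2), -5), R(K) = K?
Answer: 413/232 ≈ 1.7802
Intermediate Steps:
H(I, B) = 1
O(b) = 7 + b² (O(b) = 6 + (b*b + 1) = 6 + (b² + 1) = 6 + (1 + b²) = 7 + b²)
O(-5*0)*(-118/(-464)) = (7 + (-5*0)²)*(-118/(-464)) = (7 + 0²)*(-118*(-1/464)) = (7 + 0)*(59/232) = 7*(59/232) = 413/232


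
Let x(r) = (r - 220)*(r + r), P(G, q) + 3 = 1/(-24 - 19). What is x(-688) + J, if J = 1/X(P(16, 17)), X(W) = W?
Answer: 162422997/130 ≈ 1.2494e+6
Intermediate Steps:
P(G, q) = -130/43 (P(G, q) = -3 + 1/(-24 - 19) = -3 + 1/(-43) = -3 - 1/43 = -130/43)
x(r) = 2*r*(-220 + r) (x(r) = (-220 + r)*(2*r) = 2*r*(-220 + r))
J = -43/130 (J = 1/(-130/43) = -43/130 ≈ -0.33077)
x(-688) + J = 2*(-688)*(-220 - 688) - 43/130 = 2*(-688)*(-908) - 43/130 = 1249408 - 43/130 = 162422997/130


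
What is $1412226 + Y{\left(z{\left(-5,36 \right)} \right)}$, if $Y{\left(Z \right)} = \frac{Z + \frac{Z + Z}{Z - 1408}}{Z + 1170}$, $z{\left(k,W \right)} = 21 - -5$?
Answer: $\frac{975848181}{691} \approx 1.4122 \cdot 10^{6}$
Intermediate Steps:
$z{\left(k,W \right)} = 26$ ($z{\left(k,W \right)} = 21 + 5 = 26$)
$Y{\left(Z \right)} = \frac{Z + \frac{2 Z}{-1408 + Z}}{1170 + Z}$
$1412226 + Y{\left(z{\left(-5,36 \right)} \right)} = 1412226 + \frac{26 \left(-1406 + 26\right)}{-1647360 + 26^{2} - 6188} = 1412226 + 26 \frac{1}{-1647360 + 676 - 6188} \left(-1380\right) = 1412226 + 26 \frac{1}{-1652872} \left(-1380\right) = 1412226 + 26 \left(- \frac{1}{1652872}\right) \left(-1380\right) = 1412226 + \frac{15}{691} = \frac{975848181}{691}$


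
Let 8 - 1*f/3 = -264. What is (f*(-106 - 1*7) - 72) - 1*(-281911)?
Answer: 189631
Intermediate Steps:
f = 816 (f = 24 - 3*(-264) = 24 + 792 = 816)
(f*(-106 - 1*7) - 72) - 1*(-281911) = (816*(-106 - 1*7) - 72) - 1*(-281911) = (816*(-106 - 7) - 72) + 281911 = (816*(-113) - 72) + 281911 = (-92208 - 72) + 281911 = -92280 + 281911 = 189631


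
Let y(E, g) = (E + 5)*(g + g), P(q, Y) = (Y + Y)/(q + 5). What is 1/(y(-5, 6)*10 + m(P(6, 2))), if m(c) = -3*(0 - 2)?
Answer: ⅙ ≈ 0.16667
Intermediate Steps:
P(q, Y) = 2*Y/(5 + q) (P(q, Y) = (2*Y)/(5 + q) = 2*Y/(5 + q))
m(c) = 6 (m(c) = -3*(-2) = 6)
y(E, g) = 2*g*(5 + E) (y(E, g) = (5 + E)*(2*g) = 2*g*(5 + E))
1/(y(-5, 6)*10 + m(P(6, 2))) = 1/((2*6*(5 - 5))*10 + 6) = 1/((2*6*0)*10 + 6) = 1/(0*10 + 6) = 1/(0 + 6) = 1/6 = ⅙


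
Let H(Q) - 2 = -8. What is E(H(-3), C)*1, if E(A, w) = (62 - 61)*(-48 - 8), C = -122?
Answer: -56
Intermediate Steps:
H(Q) = -6 (H(Q) = 2 - 8 = -6)
E(A, w) = -56 (E(A, w) = 1*(-56) = -56)
E(H(-3), C)*1 = -56*1 = -56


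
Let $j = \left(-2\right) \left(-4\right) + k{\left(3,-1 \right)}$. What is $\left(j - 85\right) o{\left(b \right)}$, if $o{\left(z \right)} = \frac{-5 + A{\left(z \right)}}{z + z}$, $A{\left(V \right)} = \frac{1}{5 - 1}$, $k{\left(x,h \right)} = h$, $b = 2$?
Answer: $\frac{741}{8} \approx 92.625$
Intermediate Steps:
$A{\left(V \right)} = \frac{1}{4}$
$j = 7$ ($j = \left(-2\right) \left(-4\right) - 1 = 8 - 1 = 7$)
$o{\left(z \right)} = - \frac{19}{8 z}$ ($o{\left(z \right)} = \frac{-5 + \frac{1}{4}}{z + z} = - \frac{19}{4 \cdot 2 z} = - \frac{19 \frac{1}{2 z}}{4} = - \frac{19}{8 z}$)
$\left(j - 85\right) o{\left(b \right)} = \left(7 - 85\right) \left(- \frac{19}{8 \cdot 2}\right) = - 78 \left(\left(- \frac{19}{8}\right) \frac{1}{2}\right) = \left(-78\right) \left(- \frac{19}{16}\right) = \frac{741}{8}$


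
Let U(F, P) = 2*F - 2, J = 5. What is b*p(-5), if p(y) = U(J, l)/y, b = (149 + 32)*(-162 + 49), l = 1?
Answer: 163624/5 ≈ 32725.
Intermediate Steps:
b = -20453 (b = 181*(-113) = -20453)
U(F, P) = -2 + 2*F
p(y) = 8/y (p(y) = (-2 + 2*5)/y = (-2 + 10)/y = 8/y)
b*p(-5) = -163624/(-5) = -163624*(-1)/5 = -20453*(-8/5) = 163624/5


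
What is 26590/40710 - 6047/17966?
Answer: 23154257/73139586 ≈ 0.31658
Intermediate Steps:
26590/40710 - 6047/17966 = 26590*(1/40710) - 6047*1/17966 = 2659/4071 - 6047/17966 = 23154257/73139586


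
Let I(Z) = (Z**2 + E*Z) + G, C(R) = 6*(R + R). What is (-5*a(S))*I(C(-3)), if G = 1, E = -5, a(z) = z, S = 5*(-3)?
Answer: 110775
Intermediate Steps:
S = -15
C(R) = 12*R (C(R) = 6*(2*R) = 12*R)
I(Z) = 1 + Z**2 - 5*Z (I(Z) = (Z**2 - 5*Z) + 1 = 1 + Z**2 - 5*Z)
(-5*a(S))*I(C(-3)) = (-5*(-15))*(1 + (12*(-3))**2 - 60*(-3)) = 75*(1 + (-36)**2 - 5*(-36)) = 75*(1 + 1296 + 180) = 75*1477 = 110775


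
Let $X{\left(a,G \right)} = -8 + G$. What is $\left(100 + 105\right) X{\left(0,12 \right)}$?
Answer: $820$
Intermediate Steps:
$\left(100 + 105\right) X{\left(0,12 \right)} = \left(100 + 105\right) \left(-8 + 12\right) = 205 \cdot 4 = 820$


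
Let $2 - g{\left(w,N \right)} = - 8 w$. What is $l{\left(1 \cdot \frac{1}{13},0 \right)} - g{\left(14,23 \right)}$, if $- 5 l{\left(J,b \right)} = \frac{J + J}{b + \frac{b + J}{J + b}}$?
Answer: $- \frac{7412}{65} \approx -114.03$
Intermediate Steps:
$l{\left(J,b \right)} = - \frac{2 J}{5 \left(1 + b\right)}$ ($l{\left(J,b \right)} = - \frac{\left(J + J\right) \frac{1}{b + \frac{b + J}{J + b}}}{5} = - \frac{2 J \frac{1}{b + \frac{J + b}{J + b}}}{5} = - \frac{2 J \frac{1}{b + 1}}{5} = - \frac{2 J \frac{1}{1 + b}}{5} = - \frac{2 J}{5 \left(1 + b\right)}$)
$g{\left(w,N \right)} = 2 + 8 w$ ($g{\left(w,N \right)} = 2 - - 8 w = 2 + 8 w$)
$l{\left(1 \cdot \frac{1}{13},0 \right)} - g{\left(14,23 \right)} = - \frac{2 \cdot 1 \cdot \frac{1}{13}}{5 + 5 \cdot 0} - \left(2 + 8 \cdot 14\right) = - \frac{2 \cdot 1 \cdot \frac{1}{13}}{5 + 0} - \left(2 + 112\right) = \left(-2\right) \frac{1}{13} \cdot \frac{1}{5} - 114 = - \frac{2}{65} - 114 = - \frac{7412}{65}$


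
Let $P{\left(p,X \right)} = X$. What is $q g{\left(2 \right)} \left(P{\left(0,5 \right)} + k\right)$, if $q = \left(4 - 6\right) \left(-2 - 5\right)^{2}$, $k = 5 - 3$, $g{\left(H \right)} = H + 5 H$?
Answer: $-8232$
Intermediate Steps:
$g{\left(H \right)} = 6 H$
$k = 2$
$q = -98$ ($q = - 2 \left(-7\right)^{2} = \left(-2\right) 49 = -98$)
$q g{\left(2 \right)} \left(P{\left(0,5 \right)} + k\right) = - 98 \cdot 6 \cdot 2 \left(5 + 2\right) = - 98 \cdot 12 \cdot 7 = \left(-98\right) 84 = -8232$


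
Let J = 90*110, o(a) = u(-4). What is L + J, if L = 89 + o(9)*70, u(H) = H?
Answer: 9709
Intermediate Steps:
o(a) = -4
L = -191 (L = 89 - 4*70 = 89 - 280 = -191)
J = 9900
L + J = -191 + 9900 = 9709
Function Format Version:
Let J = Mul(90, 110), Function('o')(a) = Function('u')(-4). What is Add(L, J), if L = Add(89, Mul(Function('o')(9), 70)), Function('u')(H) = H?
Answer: 9709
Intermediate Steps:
Function('o')(a) = -4
L = -191 (L = Add(89, Mul(-4, 70)) = Add(89, -280) = -191)
J = 9900
Add(L, J) = Add(-191, 9900) = 9709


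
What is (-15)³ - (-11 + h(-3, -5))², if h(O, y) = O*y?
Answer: -3391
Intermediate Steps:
(-15)³ - (-11 + h(-3, -5))² = (-15)³ - (-11 - 3*(-5))² = -3375 - (-11 + 15)² = -3375 - 1*4² = -3375 - 1*16 = -3375 - 16 = -3391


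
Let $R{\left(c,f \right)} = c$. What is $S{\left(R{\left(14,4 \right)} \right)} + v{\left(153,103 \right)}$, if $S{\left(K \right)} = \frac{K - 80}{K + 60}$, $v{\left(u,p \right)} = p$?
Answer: $\frac{3778}{37} \approx 102.11$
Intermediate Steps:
$S{\left(K \right)} = \frac{-80 + K}{60 + K}$
$S{\left(R{\left(14,4 \right)} \right)} + v{\left(153,103 \right)} = \frac{-80 + 14}{60 + 14} + 103 = \frac{1}{74} \left(-66\right) + 103 = - \frac{33}{37} + 103 = \frac{3778}{37}$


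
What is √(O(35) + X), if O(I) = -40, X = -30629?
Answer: I*√30669 ≈ 175.13*I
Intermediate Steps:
√(O(35) + X) = √(-40 - 30629) = √(-30669) = I*√30669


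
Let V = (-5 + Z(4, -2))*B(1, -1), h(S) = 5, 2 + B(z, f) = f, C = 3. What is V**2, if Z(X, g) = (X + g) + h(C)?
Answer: 36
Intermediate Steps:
B(z, f) = -2 + f
Z(X, g) = 5 + X + g (Z(X, g) = (X + g) + 5 = 5 + X + g)
V = -6 (V = (-5 + (5 + 4 - 2))*(-2 - 1) = (-5 + 7)*(-3) = 2*(-3) = -6)
V**2 = (-6)**2 = 36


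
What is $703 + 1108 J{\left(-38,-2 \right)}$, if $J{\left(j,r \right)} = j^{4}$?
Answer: $2310331391$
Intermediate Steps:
$703 + 1108 J{\left(-38,-2 \right)} = 703 + 1108 \left(-38\right)^{4} = 703 + 1108 \cdot 2085136 = 703 + 2310330688 = 2310331391$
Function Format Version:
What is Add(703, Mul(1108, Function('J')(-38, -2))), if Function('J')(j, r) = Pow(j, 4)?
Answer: 2310331391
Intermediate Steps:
Add(703, Mul(1108, Function('J')(-38, -2))) = Add(703, Mul(1108, Pow(-38, 4))) = Add(703, Mul(1108, 2085136)) = Add(703, 2310330688) = 2310331391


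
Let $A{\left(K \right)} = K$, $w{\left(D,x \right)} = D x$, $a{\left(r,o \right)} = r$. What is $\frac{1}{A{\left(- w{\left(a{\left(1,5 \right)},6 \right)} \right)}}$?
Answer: $- \frac{1}{6} \approx -0.16667$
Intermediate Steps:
$\frac{1}{A{\left(- w{\left(a{\left(1,5 \right)},6 \right)} \right)}} = \frac{1}{\left(-1\right) 1 \cdot 6} = \frac{1}{\left(-1\right) 6} = \frac{1}{-6} = - \frac{1}{6}$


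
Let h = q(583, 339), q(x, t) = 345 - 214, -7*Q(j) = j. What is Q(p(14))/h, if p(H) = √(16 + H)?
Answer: -√30/917 ≈ -0.0059730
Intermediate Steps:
Q(j) = -j/7
q(x, t) = 131
h = 131
Q(p(14))/h = -√(16 + 14)/7/131 = -√30/7*(1/131) = -√30/917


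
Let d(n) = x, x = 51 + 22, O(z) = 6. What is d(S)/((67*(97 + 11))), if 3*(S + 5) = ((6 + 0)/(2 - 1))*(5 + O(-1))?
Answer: 73/7236 ≈ 0.010088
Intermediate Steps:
S = 17 (S = -5 + (((6 + 0)/(2 - 1))*(5 + 6))/3 = -5 + ((6/1)*11)/3 = -5 + ((6*1)*11)/3 = -5 + (6*11)/3 = -5 + (⅓)*66 = -5 + 22 = 17)
x = 73
d(n) = 73
d(S)/((67*(97 + 11))) = 73/((67*(97 + 11))) = 73/((67*108)) = 73/7236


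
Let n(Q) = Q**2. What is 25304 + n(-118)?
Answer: 39228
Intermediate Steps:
25304 + n(-118) = 25304 + (-118)**2 = 25304 + 13924 = 39228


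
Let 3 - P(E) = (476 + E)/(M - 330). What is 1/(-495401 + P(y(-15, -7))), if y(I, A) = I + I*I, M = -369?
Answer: -699/346282516 ≈ -2.0186e-6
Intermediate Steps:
y(I, A) = I + I²
P(E) = 2573/699 + E/699 (P(E) = 3 - (476 + E)/(-369 - 330) = 3 - (476 + E)/(-699) = 3 - (476 + E)*(-1)/699 = 3 - (-476/699 - E/699) = 3 + (476/699 + E/699) = 2573/699 + E/699)
1/(-495401 + P(y(-15, -7))) = 1/(-495401 + (2573/699 + (-15*(1 - 15))/699)) = 1/(-495401 + (2573/699 + (-15*(-14))/699)) = 1/(-495401 + (2573/699 + (1/699)*210)) = 1/(-495401 + (2573/699 + 70/233)) = 1/(-495401 + 2783/699) = 1/(-346282516/699) = -699/346282516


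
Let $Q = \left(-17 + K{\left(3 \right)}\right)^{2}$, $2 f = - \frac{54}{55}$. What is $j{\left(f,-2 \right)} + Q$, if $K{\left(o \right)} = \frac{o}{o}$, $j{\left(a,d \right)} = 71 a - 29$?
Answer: $\frac{10568}{55} \approx 192.15$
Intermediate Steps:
$f = - \frac{27}{55}$ ($f = \frac{\left(-54\right) \frac{1}{55}}{2} = \frac{1}{2} \left(- \frac{54}{55}\right) = - \frac{27}{55} \approx -0.49091$)
$j{\left(a,d \right)} = -29 + 71 a$
$K{\left(o \right)} = 1$
$Q = 256$ ($Q = \left(-17 + 1\right)^{2} = \left(-16\right)^{2} = 256$)
$j{\left(f,-2 \right)} + Q = \left(-29 + 71 \left(- \frac{27}{55}\right)\right) + 256 = \left(-29 - \frac{1917}{55}\right) + 256 = - \frac{3512}{55} + 256 = \frac{10568}{55}$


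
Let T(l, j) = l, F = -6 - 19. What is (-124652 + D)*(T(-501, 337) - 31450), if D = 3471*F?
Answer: 6755304077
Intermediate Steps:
F = -25
D = -86775 (D = 3471*(-25) = -86775)
(-124652 + D)*(T(-501, 337) - 31450) = (-124652 - 86775)*(-501 - 31450) = -211427*(-31951) = 6755304077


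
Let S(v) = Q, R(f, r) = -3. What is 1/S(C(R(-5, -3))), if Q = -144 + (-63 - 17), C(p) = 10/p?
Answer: -1/224 ≈ -0.0044643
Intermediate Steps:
Q = -224 (Q = -144 - 80 = -224)
S(v) = -224
1/S(C(R(-5, -3))) = 1/(-224) = -1/224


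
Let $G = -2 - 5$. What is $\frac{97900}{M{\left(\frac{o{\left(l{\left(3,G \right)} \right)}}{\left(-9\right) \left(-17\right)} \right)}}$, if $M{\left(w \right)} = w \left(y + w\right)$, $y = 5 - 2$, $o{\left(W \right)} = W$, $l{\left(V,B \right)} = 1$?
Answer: $\frac{114587055}{23} \approx 4.982 \cdot 10^{6}$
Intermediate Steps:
$G = -7$
$y = 3$
$M{\left(w \right)} = w \left(3 + w\right)$
$\frac{97900}{M{\left(\frac{o{\left(l{\left(3,G \right)} \right)}}{\left(-9\right) \left(-17\right)} \right)}} = \frac{97900}{1 \frac{1}{\left(-9\right) \left(-17\right)} \left(3 + 1 \frac{1}{\left(-9\right) \left(-17\right)}\right)} = \frac{97900}{1 \cdot \frac{1}{153} \left(3 + 1 \cdot \frac{1}{153}\right)} = \frac{97900}{\frac{1}{153} \left(3 + \frac{1}{153}\right)} = \frac{97900}{\frac{1}{153} \cdot \frac{460}{153}} = \frac{97900}{\frac{460}{23409}} = 97900 \cdot \frac{23409}{460} = \frac{114587055}{23}$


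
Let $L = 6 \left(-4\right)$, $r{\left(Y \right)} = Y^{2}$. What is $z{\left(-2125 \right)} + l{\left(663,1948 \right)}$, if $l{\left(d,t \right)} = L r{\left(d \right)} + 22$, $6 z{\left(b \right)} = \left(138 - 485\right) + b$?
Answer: $-10550046$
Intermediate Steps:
$L = -24$
$z{\left(b \right)} = - \frac{347}{6} + \frac{b}{6}$ ($z{\left(b \right)} = \frac{\left(138 - 485\right) + b}{6} = \frac{-347 + b}{6} = - \frac{347}{6} + \frac{b}{6}$)
$l{\left(d,t \right)} = 22 - 24 d^{2}$ ($l{\left(d,t \right)} = - 24 d^{2} + 22 = 22 - 24 d^{2}$)
$z{\left(-2125 \right)} + l{\left(663,1948 \right)} = \left(- \frac{347}{6} + \frac{1}{6} \left(-2125\right)\right) + \left(22 - 24 \cdot 663^{2}\right) = \left(- \frac{347}{6} - \frac{2125}{6}\right) + \left(22 - 10549656\right) = -412 + \left(22 - 10549656\right) = -412 - 10549634 = -10550046$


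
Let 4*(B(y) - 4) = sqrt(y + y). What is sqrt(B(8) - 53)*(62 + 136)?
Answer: 792*I*sqrt(3) ≈ 1371.8*I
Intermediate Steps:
B(y) = 4 + sqrt(2)*sqrt(y)/4 (B(y) = 4 + sqrt(y + y)/4 = 4 + sqrt(2*y)/4 = 4 + (sqrt(2)*sqrt(y))/4 = 4 + sqrt(2)*sqrt(y)/4)
sqrt(B(8) - 53)*(62 + 136) = sqrt((4 + sqrt(2)*sqrt(8)/4) - 53)*(62 + 136) = sqrt((4 + sqrt(2)*(2*sqrt(2))/4) - 53)*198 = sqrt((4 + 1) - 53)*198 = sqrt(5 - 53)*198 = sqrt(-48)*198 = (4*I*sqrt(3))*198 = 792*I*sqrt(3)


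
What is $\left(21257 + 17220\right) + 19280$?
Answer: $57757$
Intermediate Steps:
$\left(21257 + 17220\right) + 19280 = 38477 + 19280 = 57757$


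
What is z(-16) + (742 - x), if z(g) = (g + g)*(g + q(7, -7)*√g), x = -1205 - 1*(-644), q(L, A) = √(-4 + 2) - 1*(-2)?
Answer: 1815 - 256*I + 128*√2 ≈ 1996.0 - 256.0*I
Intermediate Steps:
q(L, A) = 2 + I*√2 (q(L, A) = √(-2) + 2 = I*√2 + 2 = 2 + I*√2)
x = -561 (x = -1205 + 644 = -561)
z(g) = 2*g*(g + √g*(2 + I*√2)) (z(g) = (g + g)*(g + (2 + I*√2)*√g) = (2*g)*(g + √g*(2 + I*√2)) = 2*g*(g + √g*(2 + I*√2)))
z(-16) + (742 - x) = (2*(-16)² + 2*(-16)^(3/2)*(2 + I*√2)) + (742 - 1*(-561)) = (2*256 + 2*(-64*I)*(2 + I*√2)) + (742 + 561) = (512 - 128*I*(2 + I*√2)) + 1303 = 1815 - 128*I*(2 + I*√2)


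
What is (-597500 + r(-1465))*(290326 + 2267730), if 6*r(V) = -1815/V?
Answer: -447832314017612/293 ≈ -1.5284e+12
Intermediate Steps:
r(V) = -605/(2*V) (r(V) = (-1815/V)/6 = -605/(2*V))
(-597500 + r(-1465))*(290326 + 2267730) = (-597500 - 605/2/(-1465))*(290326 + 2267730) = (-597500 - 605/2*(-1/1465))*2558056 = (-597500 + 121/586)*2558056 = -350134879/586*2558056 = -447832314017612/293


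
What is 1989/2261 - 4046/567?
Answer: -67397/10773 ≈ -6.2561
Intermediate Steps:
1989/2261 - 4046/567 = 1989*(1/2261) - 4046*1/567 = 117/133 - 578/81 = -67397/10773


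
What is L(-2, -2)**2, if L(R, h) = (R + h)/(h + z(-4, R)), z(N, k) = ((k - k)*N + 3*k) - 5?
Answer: 16/169 ≈ 0.094675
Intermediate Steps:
z(N, k) = -5 + 3*k (z(N, k) = (0*N + 3*k) - 5 = (0 + 3*k) - 5 = 3*k - 5 = -5 + 3*k)
L(R, h) = (R + h)/(-5 + h + 3*R) (L(R, h) = (R + h)/(h + (-5 + 3*R)) = (R + h)/(-5 + h + 3*R))
L(-2, -2)**2 = ((-2 - 2)/(-5 - 2 + 3*(-2)))**2 = (-4/(-5 - 2 - 6))**2 = (-4/(-13))**2 = (-1/13*(-4))**2 = (4/13)**2 = 16/169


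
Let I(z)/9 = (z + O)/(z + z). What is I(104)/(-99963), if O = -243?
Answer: 139/2310256 ≈ 6.0166e-5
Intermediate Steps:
I(z) = 9*(-243 + z)/(2*z) (I(z) = 9*((z - 243)/(z + z)) = 9*((-243 + z)/((2*z))) = 9*((-243 + z)*(1/(2*z))) = 9*((-243 + z)/(2*z)) = 9*(-243 + z)/(2*z))
I(104)/(-99963) = ((9/2)*(-243 + 104)/104)/(-99963) = ((9/2)*(1/104)*(-139))*(-1/99963) = -1251/208*(-1/99963) = 139/2310256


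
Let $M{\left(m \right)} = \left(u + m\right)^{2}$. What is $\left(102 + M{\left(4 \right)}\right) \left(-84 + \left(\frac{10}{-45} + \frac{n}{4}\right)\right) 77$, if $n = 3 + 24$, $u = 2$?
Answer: $- \frac{4939319}{6} \approx -8.2322 \cdot 10^{5}$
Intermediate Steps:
$n = 27$
$M{\left(m \right)} = \left(2 + m\right)^{2}$
$\left(102 + M{\left(4 \right)}\right) \left(-84 + \left(\frac{10}{-45} + \frac{n}{4}\right)\right) 77 = \left(102 + \left(2 + 4\right)^{2}\right) \left(-84 + \left(\frac{10}{-45} + \frac{27}{4}\right)\right) 77 = \left(102 + 6^{2}\right) \left(-84 + \left(10 \left(- \frac{1}{45}\right) + 27 \cdot \frac{1}{4}\right)\right) 77 = \left(102 + 36\right) \left(-84 + \left(- \frac{2}{9} + \frac{27}{4}\right)\right) 77 = 138 \left(-84 + \frac{235}{36}\right) 77 = 138 \left(- \frac{2789}{36}\right) 77 = \left(- \frac{64147}{6}\right) 77 = - \frac{4939319}{6}$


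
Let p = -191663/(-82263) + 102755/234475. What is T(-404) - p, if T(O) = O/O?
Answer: -6820899913/3857723385 ≈ -1.7681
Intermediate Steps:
T(O) = 1
p = 10678623298/3857723385 (p = -191663*(-1/82263) + 102755*(1/234475) = 191663/82263 + 20551/46895 = 10678623298/3857723385 ≈ 2.7681)
T(-404) - p = 1 - 1*10678623298/3857723385 = 1 - 10678623298/3857723385 = -6820899913/3857723385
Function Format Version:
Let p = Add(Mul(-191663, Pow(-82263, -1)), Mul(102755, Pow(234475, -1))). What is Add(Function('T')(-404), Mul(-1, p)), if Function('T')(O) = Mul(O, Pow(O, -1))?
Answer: Rational(-6820899913, 3857723385) ≈ -1.7681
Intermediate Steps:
Function('T')(O) = 1
p = Rational(10678623298, 3857723385) (p = Add(Mul(-191663, Rational(-1, 82263)), Mul(102755, Rational(1, 234475))) = Add(Rational(191663, 82263), Rational(20551, 46895)) = Rational(10678623298, 3857723385) ≈ 2.7681)
Add(Function('T')(-404), Mul(-1, p)) = Add(1, Mul(-1, Rational(10678623298, 3857723385))) = Add(1, Rational(-10678623298, 3857723385)) = Rational(-6820899913, 3857723385)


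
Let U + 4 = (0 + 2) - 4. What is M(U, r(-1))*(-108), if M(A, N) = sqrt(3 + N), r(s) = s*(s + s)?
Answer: -108*sqrt(5) ≈ -241.50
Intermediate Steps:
U = -6 (U = -4 + ((0 + 2) - 4) = -4 + (2 - 4) = -4 - 2 = -6)
r(s) = 2*s**2 (r(s) = s*(2*s) = 2*s**2)
M(U, r(-1))*(-108) = sqrt(3 + 2*(-1)**2)*(-108) = sqrt(3 + 2*1)*(-108) = sqrt(3 + 2)*(-108) = sqrt(5)*(-108) = -108*sqrt(5)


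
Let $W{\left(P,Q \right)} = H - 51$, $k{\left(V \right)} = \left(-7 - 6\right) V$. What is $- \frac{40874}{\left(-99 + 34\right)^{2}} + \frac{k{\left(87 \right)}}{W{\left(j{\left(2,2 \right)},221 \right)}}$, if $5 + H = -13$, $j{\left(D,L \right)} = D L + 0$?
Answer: $\frac{652723}{97175} \approx 6.717$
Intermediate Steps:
$k{\left(V \right)} = - 13 V$
$j{\left(D,L \right)} = D L$
$H = -18$ ($H = -5 - 13 = -18$)
$W{\left(P,Q \right)} = -69$ ($W{\left(P,Q \right)} = -18 - 51 = -69$)
$- \frac{40874}{\left(-99 + 34\right)^{2}} + \frac{k{\left(87 \right)}}{W{\left(j{\left(2,2 \right)},221 \right)}} = - \frac{40874}{\left(-99 + 34\right)^{2}} + \frac{\left(-13\right) 87}{-69} = - \frac{40874}{\left(-65\right)^{2}} - - \frac{377}{23} = - \frac{40874}{4225} + \frac{377}{23} = \frac{652723}{97175}$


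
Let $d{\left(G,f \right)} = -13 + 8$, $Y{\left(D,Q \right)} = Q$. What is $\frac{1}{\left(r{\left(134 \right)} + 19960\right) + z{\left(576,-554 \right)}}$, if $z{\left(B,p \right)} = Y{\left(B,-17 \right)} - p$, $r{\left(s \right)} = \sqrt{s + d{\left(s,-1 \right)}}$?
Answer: $\frac{20497}{420126880} - \frac{\sqrt{129}}{420126880} \approx 4.8761 \cdot 10^{-5}$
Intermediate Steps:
$d{\left(G,f \right)} = -5$
$r{\left(s \right)} = \sqrt{-5 + s}$ ($r{\left(s \right)} = \sqrt{s - 5} = \sqrt{-5 + s}$)
$z{\left(B,p \right)} = -17 - p$
$\frac{1}{\left(r{\left(134 \right)} + 19960\right) + z{\left(576,-554 \right)}} = \frac{1}{\left(\sqrt{-5 + 134} + 19960\right) - -537} = \frac{1}{\left(\sqrt{129} + 19960\right) + \left(-17 + 554\right)} = \frac{1}{\left(19960 + \sqrt{129}\right) + 537} = \frac{1}{20497 + \sqrt{129}}$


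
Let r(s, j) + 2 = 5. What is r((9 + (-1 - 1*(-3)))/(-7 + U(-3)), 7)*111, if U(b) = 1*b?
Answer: 333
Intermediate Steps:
U(b) = b
r(s, j) = 3 (r(s, j) = -2 + 5 = 3)
r((9 + (-1 - 1*(-3)))/(-7 + U(-3)), 7)*111 = 3*111 = 333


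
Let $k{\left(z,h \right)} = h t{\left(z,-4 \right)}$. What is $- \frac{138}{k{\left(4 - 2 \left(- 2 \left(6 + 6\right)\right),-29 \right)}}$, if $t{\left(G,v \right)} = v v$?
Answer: $\frac{69}{232} \approx 0.29741$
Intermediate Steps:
$t{\left(G,v \right)} = v^{2}$
$k{\left(z,h \right)} = 16 h$ ($k{\left(z,h \right)} = h \left(-4\right)^{2} = h 16 = 16 h$)
$- \frac{138}{k{\left(4 - 2 \left(- 2 \left(6 + 6\right)\right),-29 \right)}} = - \frac{138}{16 \left(-29\right)} = - \frac{138}{-464} = \left(-138\right) \left(- \frac{1}{464}\right) = \frac{69}{232}$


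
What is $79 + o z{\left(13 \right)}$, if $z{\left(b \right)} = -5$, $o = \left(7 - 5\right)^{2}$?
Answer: $59$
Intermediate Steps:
$o = 4$ ($o = 2^{2} = 4$)
$79 + o z{\left(13 \right)} = 79 + 4 \left(-5\right) = 79 - 20 = 59$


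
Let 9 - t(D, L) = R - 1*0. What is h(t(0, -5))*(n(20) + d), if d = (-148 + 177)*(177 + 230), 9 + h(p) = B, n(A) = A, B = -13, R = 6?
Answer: -260106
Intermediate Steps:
t(D, L) = 3 (t(D, L) = 9 - (6 - 1*0) = 9 - (6 + 0) = 9 - 1*6 = 9 - 6 = 3)
h(p) = -22 (h(p) = -9 - 13 = -22)
d = 11803 (d = 29*407 = 11803)
h(t(0, -5))*(n(20) + d) = -22*(20 + 11803) = -22*11823 = -260106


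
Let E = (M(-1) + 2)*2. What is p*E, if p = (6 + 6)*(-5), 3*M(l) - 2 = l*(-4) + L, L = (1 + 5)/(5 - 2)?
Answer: -560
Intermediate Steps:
L = 2 (L = 6/3 = 6*(1/3) = 2)
M(l) = 4/3 - 4*l/3 (M(l) = 2/3 + (l*(-4) + 2)/3 = 2/3 + (-4*l + 2)/3 = 2/3 + (2 - 4*l)/3 = 2/3 + (2/3 - 4*l/3) = 4/3 - 4*l/3)
E = 28/3 (E = ((4/3 - 4/3*(-1)) + 2)*2 = ((4/3 + 4/3) + 2)*2 = (8/3 + 2)*2 = (14/3)*2 = 28/3 ≈ 9.3333)
p = -60 (p = 12*(-5) = -60)
p*E = -60*28/3 = -560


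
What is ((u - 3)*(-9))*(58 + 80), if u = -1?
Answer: 4968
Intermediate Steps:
((u - 3)*(-9))*(58 + 80) = ((-1 - 3)*(-9))*(58 + 80) = -4*(-9)*138 = 36*138 = 4968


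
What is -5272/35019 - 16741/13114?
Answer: -655390087/459239166 ≈ -1.4271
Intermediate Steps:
-5272/35019 - 16741/13114 = -655390087/459239166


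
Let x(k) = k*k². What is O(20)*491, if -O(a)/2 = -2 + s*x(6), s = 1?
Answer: -210148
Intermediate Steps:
x(k) = k³
O(a) = -428 (O(a) = -2*(-2 + 1*6³) = -2*(-2 + 1*216) = -2*(-2 + 216) = -2*214 = -428)
O(20)*491 = -428*491 = -210148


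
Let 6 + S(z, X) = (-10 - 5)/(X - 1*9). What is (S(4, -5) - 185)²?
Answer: 7070281/196 ≈ 36073.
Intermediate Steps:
S(z, X) = -6 - 15/(-9 + X) (S(z, X) = -6 + (-10 - 5)/(X - 1*9) = -6 - 15/(X - 9) = -6 - 15/(-9 + X))
(S(4, -5) - 185)² = (3*(13 - 2*(-5))/(-9 - 5) - 185)² = (3*(13 + 10)/(-14) - 185)² = (3*(-1/14)*23 - 185)² = (-69/14 - 185)² = (-2659/14)² = 7070281/196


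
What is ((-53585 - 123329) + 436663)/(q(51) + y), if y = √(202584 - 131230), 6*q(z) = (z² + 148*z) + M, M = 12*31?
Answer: 1821879486/12013633 - 1038996*√71354/12013633 ≈ 128.55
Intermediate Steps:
M = 372
q(z) = 62 + z²/6 + 74*z/3 (q(z) = ((z² + 148*z) + 372)/6 = (372 + z² + 148*z)/6 = 62 + z²/6 + 74*z/3)
y = √71354 ≈ 267.12
((-53585 - 123329) + 436663)/(q(51) + y) = ((-53585 - 123329) + 436663)/((62 + (⅙)*51² + (74/3)*51) + √71354) = (-176914 + 436663)/((62 + (⅙)*2601 + 1258) + √71354) = 259749/((62 + 867/2 + 1258) + √71354) = 259749/(3507/2 + √71354)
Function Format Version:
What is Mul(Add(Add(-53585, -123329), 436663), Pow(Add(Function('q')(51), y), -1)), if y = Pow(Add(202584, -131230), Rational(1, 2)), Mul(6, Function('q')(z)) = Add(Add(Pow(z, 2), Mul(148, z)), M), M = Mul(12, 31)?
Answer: Add(Rational(1821879486, 12013633), Mul(Rational(-1038996, 12013633), Pow(71354, Rational(1, 2)))) ≈ 128.55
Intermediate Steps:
M = 372
Function('q')(z) = Add(62, Mul(Rational(1, 6), Pow(z, 2)), Mul(Rational(74, 3), z)) (Function('q')(z) = Mul(Rational(1, 6), Add(Add(Pow(z, 2), Mul(148, z)), 372)) = Mul(Rational(1, 6), Add(372, Pow(z, 2), Mul(148, z))) = Add(62, Mul(Rational(1, 6), Pow(z, 2)), Mul(Rational(74, 3), z)))
y = Pow(71354, Rational(1, 2)) ≈ 267.12
Mul(Add(Add(-53585, -123329), 436663), Pow(Add(Function('q')(51), y), -1)) = Mul(Add(Add(-53585, -123329), 436663), Pow(Add(Add(62, Mul(Rational(1, 6), Pow(51, 2)), Mul(Rational(74, 3), 51)), Pow(71354, Rational(1, 2))), -1)) = Mul(Add(-176914, 436663), Pow(Add(Add(62, Mul(Rational(1, 6), 2601), 1258), Pow(71354, Rational(1, 2))), -1)) = Mul(259749, Pow(Add(Add(62, Rational(867, 2), 1258), Pow(71354, Rational(1, 2))), -1)) = Mul(259749, Pow(Add(Rational(3507, 2), Pow(71354, Rational(1, 2))), -1))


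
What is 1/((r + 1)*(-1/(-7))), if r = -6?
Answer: -7/5 ≈ -1.4000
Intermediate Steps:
1/((r + 1)*(-1/(-7))) = 1/((-6 + 1)*(-1/(-7))) = 1/(-(-5)*(-1)/7) = 1/(-5*⅐) = 1/(-5/7) = -7/5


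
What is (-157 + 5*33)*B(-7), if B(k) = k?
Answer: -56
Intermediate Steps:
(-157 + 5*33)*B(-7) = (-157 + 5*33)*(-7) = (-157 + 165)*(-7) = 8*(-7) = -56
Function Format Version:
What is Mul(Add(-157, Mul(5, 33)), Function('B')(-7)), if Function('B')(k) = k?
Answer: -56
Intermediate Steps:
Mul(Add(-157, Mul(5, 33)), Function('B')(-7)) = Mul(Add(-157, Mul(5, 33)), -7) = Mul(Add(-157, 165), -7) = Mul(8, -7) = -56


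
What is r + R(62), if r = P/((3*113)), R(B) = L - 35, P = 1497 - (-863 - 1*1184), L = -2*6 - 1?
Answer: -12728/339 ≈ -37.546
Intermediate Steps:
L = -13 (L = -12 - 1 = -13)
P = 3544 (P = 1497 - (-863 - 1184) = 1497 - 1*(-2047) = 1497 + 2047 = 3544)
R(B) = -48 (R(B) = -13 - 35 = -48)
r = 3544/339 (r = 3544/((3*113)) = 3544/339 ≈ 10.454)
r + R(62) = 3544/339 - 48 = -12728/339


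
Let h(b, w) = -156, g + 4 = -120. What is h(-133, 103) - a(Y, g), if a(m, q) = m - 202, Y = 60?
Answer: -14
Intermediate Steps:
g = -124 (g = -4 - 120 = -124)
a(m, q) = -202 + m
h(-133, 103) - a(Y, g) = -156 - (-202 + 60) = -156 - 1*(-142) = -156 + 142 = -14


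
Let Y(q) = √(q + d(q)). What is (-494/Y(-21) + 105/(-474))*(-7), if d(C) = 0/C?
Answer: 245/158 - 494*I*√21/3 ≈ 1.5506 - 754.6*I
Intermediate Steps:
d(C) = 0
Y(q) = √q (Y(q) = √(q + 0) = √q)
(-494/Y(-21) + 105/(-474))*(-7) = (-494*(-I*√21/21) + 105/(-474))*(-7) = (-494*(-I*√21/21) + 105*(-1/474))*(-7) = (-(-494)*I*√21/21 - 35/158)*(-7) = (494*I*√21/21 - 35/158)*(-7) = (-35/158 + 494*I*√21/21)*(-7) = 245/158 - 494*I*√21/3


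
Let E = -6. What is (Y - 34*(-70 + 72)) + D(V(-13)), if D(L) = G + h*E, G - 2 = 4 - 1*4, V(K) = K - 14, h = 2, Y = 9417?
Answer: 9339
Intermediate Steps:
V(K) = -14 + K
G = 2 (G = 2 + (4 - 1*4) = 2 + (4 - 4) = 2 + 0 = 2)
D(L) = -10 (D(L) = 2 + 2*(-6) = 2 - 12 = -10)
(Y - 34*(-70 + 72)) + D(V(-13)) = (9417 - 34*(-70 + 72)) - 10 = (9417 - 34*2) - 10 = (9417 - 68) - 10 = 9349 - 10 = 9339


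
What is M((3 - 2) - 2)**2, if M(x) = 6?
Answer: 36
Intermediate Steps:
M((3 - 2) - 2)**2 = 6**2 = 36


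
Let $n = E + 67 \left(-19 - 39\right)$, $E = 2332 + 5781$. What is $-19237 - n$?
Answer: $-23464$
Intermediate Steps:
$E = 8113$
$n = 4227$ ($n = 8113 + 67 \left(-19 - 39\right) = 8113 + 67 \left(-58\right) = 8113 - 3886 = 4227$)
$-19237 - n = -19237 - 4227 = -23464$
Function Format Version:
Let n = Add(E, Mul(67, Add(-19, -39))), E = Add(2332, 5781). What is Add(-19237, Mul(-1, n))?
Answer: -23464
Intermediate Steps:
E = 8113
n = 4227 (n = Add(8113, Mul(67, Add(-19, -39))) = Add(8113, Mul(67, -58)) = Add(8113, -3886) = 4227)
Add(-19237, Mul(-1, n)) = Add(-19237, Mul(-1, 4227)) = Add(-19237, -4227) = -23464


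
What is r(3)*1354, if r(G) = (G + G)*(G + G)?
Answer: 48744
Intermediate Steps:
r(G) = 4*G² (r(G) = (2*G)*(2*G) = 4*G²)
r(3)*1354 = (4*3²)*1354 = (4*9)*1354 = 36*1354 = 48744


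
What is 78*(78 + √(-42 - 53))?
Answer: 6084 + 78*I*√95 ≈ 6084.0 + 760.25*I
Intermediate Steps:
78*(78 + √(-42 - 53)) = 78*(78 + √(-95)) = 78*(78 + I*√95) = 6084 + 78*I*√95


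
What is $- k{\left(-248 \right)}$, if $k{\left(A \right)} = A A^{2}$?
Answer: $15252992$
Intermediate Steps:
$k{\left(A \right)} = A^{3}$
$- k{\left(-248 \right)} = - \left(-248\right)^{3} = \left(-1\right) \left(-15252992\right) = 15252992$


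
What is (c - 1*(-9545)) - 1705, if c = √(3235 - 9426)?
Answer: 7840 + I*√6191 ≈ 7840.0 + 78.683*I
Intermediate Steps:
c = I*√6191 (c = √(-6191) = I*√6191 ≈ 78.683*I)
(c - 1*(-9545)) - 1705 = (I*√6191 - 1*(-9545)) - 1705 = (I*√6191 + 9545) - 1705 = (9545 + I*√6191) - 1705 = 7840 + I*√6191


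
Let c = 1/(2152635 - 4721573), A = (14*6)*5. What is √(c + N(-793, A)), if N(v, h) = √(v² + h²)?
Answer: √(-2568938 + 6599442447844*√805249)/2568938 ≈ 29.956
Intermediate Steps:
A = 420 (A = 84*5 = 420)
c = -1/2568938 (c = 1/(-2568938) = -1/2568938 ≈ -3.8927e-7)
N(v, h) = √(h² + v²)
√(c + N(-793, A)) = √(-1/2568938 + √(420² + (-793)²)) = √(-1/2568938 + √(176400 + 628849)) = √(-1/2568938 + √805249)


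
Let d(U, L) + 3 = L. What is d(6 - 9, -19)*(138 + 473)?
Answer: -13442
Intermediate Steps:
d(U, L) = -3 + L
d(6 - 9, -19)*(138 + 473) = (-3 - 19)*(138 + 473) = -22*611 = -13442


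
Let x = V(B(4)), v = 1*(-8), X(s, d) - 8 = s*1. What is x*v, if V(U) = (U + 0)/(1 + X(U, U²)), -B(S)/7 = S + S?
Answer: -448/47 ≈ -9.5319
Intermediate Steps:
X(s, d) = 8 + s (X(s, d) = 8 + s*1 = 8 + s)
B(S) = -14*S (B(S) = -7*(S + S) = -14*S)
v = -8
V(U) = U/(9 + U) (V(U) = (U + 0)/(1 + (8 + U)) = U/(9 + U))
x = 56/47 (x = (-14*4)/(9 - 14*4) = -56/(9 - 56) = -56/(-47) = -56*(-1/47) = 56/47 ≈ 1.1915)
x*v = (56/47)*(-8) = -448/47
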